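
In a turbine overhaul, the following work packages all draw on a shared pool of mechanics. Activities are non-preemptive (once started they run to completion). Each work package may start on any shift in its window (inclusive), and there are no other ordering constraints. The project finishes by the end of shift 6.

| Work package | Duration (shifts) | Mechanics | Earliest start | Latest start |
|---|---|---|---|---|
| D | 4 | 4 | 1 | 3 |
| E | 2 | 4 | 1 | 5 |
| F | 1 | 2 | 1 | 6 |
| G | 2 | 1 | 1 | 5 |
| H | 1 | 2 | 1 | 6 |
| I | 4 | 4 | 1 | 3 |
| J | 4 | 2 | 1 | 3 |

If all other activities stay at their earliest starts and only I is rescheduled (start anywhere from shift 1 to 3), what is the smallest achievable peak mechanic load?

15

I@1: s1:19  s2:15  s3:10  s4:10  s5:0  s6:0 → peak 19
I@2: s1:15  s2:15  s3:10  s4:10  s5:4  s6:0 → peak 15
I@3: s1:15  s2:11  s3:10  s4:10  s5:4  s6:4 → peak 15
Best is I@2, peak 15.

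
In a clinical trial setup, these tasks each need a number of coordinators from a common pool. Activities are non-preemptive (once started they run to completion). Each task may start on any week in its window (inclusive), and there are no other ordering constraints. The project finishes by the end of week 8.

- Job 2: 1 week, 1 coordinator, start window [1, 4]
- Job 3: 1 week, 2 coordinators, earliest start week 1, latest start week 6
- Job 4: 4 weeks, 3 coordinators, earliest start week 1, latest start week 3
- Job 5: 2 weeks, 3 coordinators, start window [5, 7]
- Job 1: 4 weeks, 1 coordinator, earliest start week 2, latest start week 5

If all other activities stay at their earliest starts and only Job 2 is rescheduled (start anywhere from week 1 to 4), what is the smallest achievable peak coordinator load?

5

Job 2@1: w1:6  w2:4  w3:4  w4:4  w5:4  w6:3  w7:0  w8:0 → peak 6
Job 2@2: w1:5  w2:5  w3:4  w4:4  w5:4  w6:3  w7:0  w8:0 → peak 5
Job 2@3: w1:5  w2:4  w3:5  w4:4  w5:4  w6:3  w7:0  w8:0 → peak 5
Job 2@4: w1:5  w2:4  w3:4  w4:5  w5:4  w6:3  w7:0  w8:0 → peak 5
Best is Job 2@2, peak 5.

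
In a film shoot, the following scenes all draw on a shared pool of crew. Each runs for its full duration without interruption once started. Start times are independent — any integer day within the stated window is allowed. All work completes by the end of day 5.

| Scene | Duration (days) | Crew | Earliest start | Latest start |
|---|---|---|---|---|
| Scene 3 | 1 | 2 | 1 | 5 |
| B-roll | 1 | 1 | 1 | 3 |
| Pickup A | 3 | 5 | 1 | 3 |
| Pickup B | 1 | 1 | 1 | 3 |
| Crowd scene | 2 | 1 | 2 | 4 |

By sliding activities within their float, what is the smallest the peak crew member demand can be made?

6

Early-start (Scene 3@1, B-roll@1, Pickup A@1, Pickup B@1, Crowd scene@2) gives peak 9: d1:9  d2:6  d3:6  d4:0  d5:0.
Shift Pickup A→2.
Schedule Scene 3@1, B-roll@1, Pickup A@2, Pickup B@1, Crowd scene@2: d1:4  d2:6  d3:6  d4:5  d5:0 — peak 6.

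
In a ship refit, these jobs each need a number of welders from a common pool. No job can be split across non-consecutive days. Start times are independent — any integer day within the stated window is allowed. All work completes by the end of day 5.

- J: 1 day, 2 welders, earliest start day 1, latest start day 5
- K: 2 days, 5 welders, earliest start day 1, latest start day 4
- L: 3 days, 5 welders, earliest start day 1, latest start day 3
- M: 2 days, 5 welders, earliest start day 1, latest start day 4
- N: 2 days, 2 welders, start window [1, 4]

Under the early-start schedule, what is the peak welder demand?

Early-start schedule: J@1, K@1, L@1, M@1, N@1.
Load per day: day 1: 19, day 2: 17, day 3: 5, day 4: 0, day 5: 0.
Peak is 19.

19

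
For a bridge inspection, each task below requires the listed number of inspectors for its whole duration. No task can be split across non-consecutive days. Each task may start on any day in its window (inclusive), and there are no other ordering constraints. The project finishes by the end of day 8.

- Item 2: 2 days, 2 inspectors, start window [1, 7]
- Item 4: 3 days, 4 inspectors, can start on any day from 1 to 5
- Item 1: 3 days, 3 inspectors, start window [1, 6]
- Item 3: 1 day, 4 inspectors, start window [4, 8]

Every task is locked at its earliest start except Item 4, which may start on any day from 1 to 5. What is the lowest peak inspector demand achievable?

5

Item 4@1: d1:9  d2:9  d3:7  d4:4  d5:0  d6:0  d7:0  d8:0 → peak 9
Item 4@2: d1:5  d2:9  d3:7  d4:8  d5:0  d6:0  d7:0  d8:0 → peak 9
Item 4@3: d1:5  d2:5  d3:7  d4:8  d5:4  d6:0  d7:0  d8:0 → peak 8
Item 4@4: d1:5  d2:5  d3:3  d4:8  d5:4  d6:4  d7:0  d8:0 → peak 8
Item 4@5: d1:5  d2:5  d3:3  d4:4  d5:4  d6:4  d7:4  d8:0 → peak 5
Best is Item 4@5, peak 5.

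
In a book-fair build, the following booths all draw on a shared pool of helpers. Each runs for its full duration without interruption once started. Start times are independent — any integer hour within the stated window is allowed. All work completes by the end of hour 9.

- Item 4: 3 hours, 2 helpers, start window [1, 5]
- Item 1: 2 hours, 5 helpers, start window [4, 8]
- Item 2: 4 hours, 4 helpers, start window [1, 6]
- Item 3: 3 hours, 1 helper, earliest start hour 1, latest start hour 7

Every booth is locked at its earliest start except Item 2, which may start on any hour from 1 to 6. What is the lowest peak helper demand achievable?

5

Item 2@1: h1:7  h2:7  h3:7  h4:9  h5:5  h6:0  h7:0  h8:0  h9:0 → peak 9
Item 2@2: h1:3  h2:7  h3:7  h4:9  h5:9  h6:0  h7:0  h8:0  h9:0 → peak 9
Item 2@3: h1:3  h2:3  h3:7  h4:9  h5:9  h6:4  h7:0  h8:0  h9:0 → peak 9
Item 2@4: h1:3  h2:3  h3:3  h4:9  h5:9  h6:4  h7:4  h8:0  h9:0 → peak 9
Item 2@5: h1:3  h2:3  h3:3  h4:5  h5:9  h6:4  h7:4  h8:4  h9:0 → peak 9
Item 2@6: h1:3  h2:3  h3:3  h4:5  h5:5  h6:4  h7:4  h8:4  h9:4 → peak 5
Best is Item 2@6, peak 5.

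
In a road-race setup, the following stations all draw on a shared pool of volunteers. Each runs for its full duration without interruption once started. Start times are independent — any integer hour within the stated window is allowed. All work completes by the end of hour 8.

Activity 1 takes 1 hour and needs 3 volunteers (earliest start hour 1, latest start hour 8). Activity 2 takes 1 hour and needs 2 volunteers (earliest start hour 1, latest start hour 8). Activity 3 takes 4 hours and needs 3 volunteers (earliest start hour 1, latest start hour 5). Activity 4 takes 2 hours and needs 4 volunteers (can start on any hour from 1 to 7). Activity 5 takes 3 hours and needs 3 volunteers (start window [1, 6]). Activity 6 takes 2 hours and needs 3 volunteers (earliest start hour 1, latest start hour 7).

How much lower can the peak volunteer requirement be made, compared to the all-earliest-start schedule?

12

Early-start peak: h1:18  h2:13  h3:6  h4:3  h5:0  h6:0  h7:0  h8:0 ⇒ 18.
Leveled (Activity 1@1, Activity 2@1, Activity 3@2, Activity 4@7, Activity 5@2, Activity 6@5): h1:5  h2:6  h3:6  h4:6  h5:6  h6:3  h7:4  h8:4 ⇒ 6.
Reduction 18 − 6 = 12.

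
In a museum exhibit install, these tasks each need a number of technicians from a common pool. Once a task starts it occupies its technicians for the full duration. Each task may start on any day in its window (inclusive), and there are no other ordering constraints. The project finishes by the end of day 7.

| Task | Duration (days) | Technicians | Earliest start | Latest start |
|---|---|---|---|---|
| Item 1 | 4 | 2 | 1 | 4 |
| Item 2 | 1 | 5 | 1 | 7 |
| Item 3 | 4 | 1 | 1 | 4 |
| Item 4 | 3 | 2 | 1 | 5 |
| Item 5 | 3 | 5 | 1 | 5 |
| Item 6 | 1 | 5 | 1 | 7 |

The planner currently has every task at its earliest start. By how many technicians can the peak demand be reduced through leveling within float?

Early-start peak: d1:20  d2:10  d3:10  d4:3  d5:0  d6:0  d7:0 ⇒ 20.
Leveled (Item 1@1, Item 2@1, Item 3@1, Item 4@3, Item 5@5, Item 6@2): d1:8  d2:8  d3:5  d4:5  d5:7  d6:5  d7:5 ⇒ 8.
Reduction 20 − 8 = 12.

12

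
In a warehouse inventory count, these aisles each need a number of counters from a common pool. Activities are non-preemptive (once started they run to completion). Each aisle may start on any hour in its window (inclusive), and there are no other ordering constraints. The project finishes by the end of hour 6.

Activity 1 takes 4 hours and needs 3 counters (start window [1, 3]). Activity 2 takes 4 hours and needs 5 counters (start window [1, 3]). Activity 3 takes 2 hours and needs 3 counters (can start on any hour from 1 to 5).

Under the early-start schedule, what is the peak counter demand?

Early-start schedule: Activity 1@1, Activity 2@1, Activity 3@1.
Load per hour: hour 1: 11, hour 2: 11, hour 3: 8, hour 4: 8, hour 5: 0, hour 6: 0.
Peak is 11.

11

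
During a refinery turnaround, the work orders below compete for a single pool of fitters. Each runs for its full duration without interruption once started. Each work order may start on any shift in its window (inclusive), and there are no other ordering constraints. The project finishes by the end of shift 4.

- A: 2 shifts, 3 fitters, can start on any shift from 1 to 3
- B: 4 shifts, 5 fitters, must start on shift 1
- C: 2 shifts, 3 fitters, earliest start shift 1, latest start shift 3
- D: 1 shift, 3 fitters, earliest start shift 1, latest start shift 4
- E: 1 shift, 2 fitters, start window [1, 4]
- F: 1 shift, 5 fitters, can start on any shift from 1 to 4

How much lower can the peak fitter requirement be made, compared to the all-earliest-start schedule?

Early-start peak: s1:21  s2:11  s3:5  s4:5 ⇒ 21.
Leveled (A@1, B@1, C@1, D@3, E@3, F@4): s1:11  s2:11  s3:10  s4:10 ⇒ 11.
Reduction 21 − 11 = 10.

10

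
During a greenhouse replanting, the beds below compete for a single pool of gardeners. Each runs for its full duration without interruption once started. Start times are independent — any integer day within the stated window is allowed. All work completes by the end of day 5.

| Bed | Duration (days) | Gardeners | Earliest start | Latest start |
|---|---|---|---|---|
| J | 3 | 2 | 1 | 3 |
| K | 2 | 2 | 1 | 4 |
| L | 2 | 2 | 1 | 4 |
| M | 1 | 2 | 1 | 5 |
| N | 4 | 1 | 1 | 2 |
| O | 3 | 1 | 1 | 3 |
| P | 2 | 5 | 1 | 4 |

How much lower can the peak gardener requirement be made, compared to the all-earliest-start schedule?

Early-start peak: d1:15  d2:13  d3:4  d4:1  d5:0 ⇒ 15.
Leveled (J@1, K@1, L@1, M@3, N@1, O@3, P@4): d1:7  d2:7  d3:6  d4:7  d5:6 ⇒ 7.
Reduction 15 − 7 = 8.

8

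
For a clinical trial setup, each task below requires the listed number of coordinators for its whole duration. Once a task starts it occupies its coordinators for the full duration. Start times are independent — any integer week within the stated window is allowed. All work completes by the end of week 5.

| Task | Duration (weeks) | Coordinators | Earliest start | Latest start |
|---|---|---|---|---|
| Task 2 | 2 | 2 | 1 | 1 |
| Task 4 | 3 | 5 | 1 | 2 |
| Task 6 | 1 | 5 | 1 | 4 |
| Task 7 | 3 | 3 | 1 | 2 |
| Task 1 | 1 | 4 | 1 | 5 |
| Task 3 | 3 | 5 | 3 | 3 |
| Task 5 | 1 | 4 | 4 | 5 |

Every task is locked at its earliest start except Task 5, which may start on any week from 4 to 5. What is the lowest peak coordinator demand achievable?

19

Task 5@4: w1:19  w2:10  w3:13  w4:9  w5:5 → peak 19
Task 5@5: w1:19  w2:10  w3:13  w4:5  w5:9 → peak 19
Best is Task 5@4, peak 19.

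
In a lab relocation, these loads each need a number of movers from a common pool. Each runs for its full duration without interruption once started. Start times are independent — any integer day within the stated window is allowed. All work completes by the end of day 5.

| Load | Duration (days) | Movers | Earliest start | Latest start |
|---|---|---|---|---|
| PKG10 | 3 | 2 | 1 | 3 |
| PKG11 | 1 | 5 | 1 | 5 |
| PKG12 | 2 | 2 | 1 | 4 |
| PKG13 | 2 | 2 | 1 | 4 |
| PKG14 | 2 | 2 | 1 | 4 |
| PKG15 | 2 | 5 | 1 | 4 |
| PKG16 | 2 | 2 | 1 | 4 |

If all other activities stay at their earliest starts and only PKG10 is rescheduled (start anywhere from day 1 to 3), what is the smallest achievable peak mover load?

18

PKG10@1: d1:20  d2:15  d3:2  d4:0  d5:0 → peak 20
PKG10@2: d1:18  d2:15  d3:2  d4:2  d5:0 → peak 18
PKG10@3: d1:18  d2:13  d3:2  d4:2  d5:2 → peak 18
Best is PKG10@2, peak 18.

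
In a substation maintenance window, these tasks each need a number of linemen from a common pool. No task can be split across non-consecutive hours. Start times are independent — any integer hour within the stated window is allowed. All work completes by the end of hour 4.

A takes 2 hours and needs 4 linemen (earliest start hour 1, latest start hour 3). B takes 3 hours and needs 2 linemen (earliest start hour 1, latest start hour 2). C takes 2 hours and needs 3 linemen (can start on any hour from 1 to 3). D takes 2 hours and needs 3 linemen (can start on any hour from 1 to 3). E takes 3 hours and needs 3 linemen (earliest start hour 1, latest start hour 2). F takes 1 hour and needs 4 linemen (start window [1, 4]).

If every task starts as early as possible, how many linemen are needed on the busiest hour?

19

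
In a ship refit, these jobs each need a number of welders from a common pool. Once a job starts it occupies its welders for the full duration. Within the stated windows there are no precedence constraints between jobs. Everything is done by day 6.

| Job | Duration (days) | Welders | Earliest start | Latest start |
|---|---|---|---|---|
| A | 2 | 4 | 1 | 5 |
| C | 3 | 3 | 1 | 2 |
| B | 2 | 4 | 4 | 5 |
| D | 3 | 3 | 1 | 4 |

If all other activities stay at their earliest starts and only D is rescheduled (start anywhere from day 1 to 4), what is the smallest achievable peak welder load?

D@1: d1:10  d2:10  d3:6  d4:4  d5:4  d6:0 → peak 10
D@2: d1:7  d2:10  d3:6  d4:7  d5:4  d6:0 → peak 10
D@3: d1:7  d2:7  d3:6  d4:7  d5:7  d6:0 → peak 7
D@4: d1:7  d2:7  d3:3  d4:7  d5:7  d6:3 → peak 7
Best is D@3, peak 7.

7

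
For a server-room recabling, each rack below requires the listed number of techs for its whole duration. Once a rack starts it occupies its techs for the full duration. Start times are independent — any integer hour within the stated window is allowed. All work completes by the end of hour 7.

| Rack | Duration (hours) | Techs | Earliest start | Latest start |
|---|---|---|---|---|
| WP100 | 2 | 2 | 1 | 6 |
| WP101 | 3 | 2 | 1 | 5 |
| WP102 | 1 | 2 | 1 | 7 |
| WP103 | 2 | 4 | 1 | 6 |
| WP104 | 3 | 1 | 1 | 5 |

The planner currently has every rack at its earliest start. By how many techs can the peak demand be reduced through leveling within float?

7

Early-start peak: h1:11  h2:9  h3:3  h4:0  h5:0  h6:0  h7:0 ⇒ 11.
Leveled (WP100@1, WP101@1, WP102@4, WP103@6, WP104@3): h1:4  h2:4  h3:3  h4:3  h5:1  h6:4  h7:4 ⇒ 4.
Reduction 11 − 4 = 7.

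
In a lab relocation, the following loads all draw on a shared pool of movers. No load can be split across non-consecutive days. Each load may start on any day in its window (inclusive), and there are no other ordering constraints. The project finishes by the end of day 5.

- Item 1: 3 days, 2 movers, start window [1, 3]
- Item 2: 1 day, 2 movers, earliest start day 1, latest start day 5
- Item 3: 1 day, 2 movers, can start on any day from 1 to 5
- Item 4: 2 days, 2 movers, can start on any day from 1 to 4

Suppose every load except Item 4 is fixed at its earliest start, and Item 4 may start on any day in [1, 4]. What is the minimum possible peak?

6

Item 4@1: d1:8  d2:4  d3:2  d4:0  d5:0 → peak 8
Item 4@2: d1:6  d2:4  d3:4  d4:0  d5:0 → peak 6
Item 4@3: d1:6  d2:2  d3:4  d4:2  d5:0 → peak 6
Item 4@4: d1:6  d2:2  d3:2  d4:2  d5:2 → peak 6
Best is Item 4@2, peak 6.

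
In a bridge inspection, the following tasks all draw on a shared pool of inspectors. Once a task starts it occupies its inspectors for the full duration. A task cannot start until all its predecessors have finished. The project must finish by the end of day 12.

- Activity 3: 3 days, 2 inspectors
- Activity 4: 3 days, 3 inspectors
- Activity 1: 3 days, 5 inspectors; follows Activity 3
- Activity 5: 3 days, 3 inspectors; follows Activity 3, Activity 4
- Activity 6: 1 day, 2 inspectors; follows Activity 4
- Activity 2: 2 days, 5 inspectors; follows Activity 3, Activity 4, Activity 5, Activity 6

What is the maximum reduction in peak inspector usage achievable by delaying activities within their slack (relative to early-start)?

5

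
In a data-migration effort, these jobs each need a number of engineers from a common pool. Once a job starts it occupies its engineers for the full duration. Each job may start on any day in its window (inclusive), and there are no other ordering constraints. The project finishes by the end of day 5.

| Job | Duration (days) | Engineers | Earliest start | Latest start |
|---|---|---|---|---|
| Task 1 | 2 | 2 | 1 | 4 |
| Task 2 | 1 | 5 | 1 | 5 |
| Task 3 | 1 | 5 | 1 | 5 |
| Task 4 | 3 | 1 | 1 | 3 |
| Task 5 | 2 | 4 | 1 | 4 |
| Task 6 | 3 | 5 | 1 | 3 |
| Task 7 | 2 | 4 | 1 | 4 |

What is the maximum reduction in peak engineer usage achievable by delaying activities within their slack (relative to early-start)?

Early-start peak: d1:26  d2:16  d3:6  d4:0  d5:0 ⇒ 26.
Leveled (Task 1@1, Task 2@1, Task 3@2, Task 4@3, Task 5@1, Task 6@3, Task 7@3): d1:11  d2:11  d3:10  d4:10  d5:6 ⇒ 11.
Reduction 26 − 11 = 15.

15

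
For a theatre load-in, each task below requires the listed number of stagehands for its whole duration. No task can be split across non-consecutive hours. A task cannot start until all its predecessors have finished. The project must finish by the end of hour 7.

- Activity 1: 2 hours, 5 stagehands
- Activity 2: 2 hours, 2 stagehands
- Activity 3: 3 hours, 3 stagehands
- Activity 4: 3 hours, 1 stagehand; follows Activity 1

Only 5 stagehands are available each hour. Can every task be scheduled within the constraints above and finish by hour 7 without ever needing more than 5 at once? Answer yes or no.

yes

Schedule Activity 1@1, Activity 2@3, Activity 3@3, Activity 4@5: h1:5  h2:5  h3:5  h4:5  h5:4  h6:1  h7:1 — peak 5 ≤ 5.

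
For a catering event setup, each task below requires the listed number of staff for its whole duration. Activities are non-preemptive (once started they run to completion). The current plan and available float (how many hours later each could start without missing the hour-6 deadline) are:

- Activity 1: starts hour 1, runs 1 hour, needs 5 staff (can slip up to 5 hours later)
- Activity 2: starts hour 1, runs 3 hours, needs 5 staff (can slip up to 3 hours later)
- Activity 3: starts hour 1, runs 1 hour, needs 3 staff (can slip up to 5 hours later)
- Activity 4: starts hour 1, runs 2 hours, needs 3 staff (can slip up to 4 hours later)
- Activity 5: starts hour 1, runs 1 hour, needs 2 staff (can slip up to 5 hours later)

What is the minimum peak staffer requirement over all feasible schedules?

6

Early-start (Activity 1@1, Activity 2@1, Activity 3@1, Activity 4@1, Activity 5@1) gives peak 18: h1:18  h2:8  h3:5  h4:0  h5:0  h6:0.
Shift Activity 2→2, Activity 3→5, Activity 4→5, Activity 5→6.
Schedule Activity 1@1, Activity 2@2, Activity 3@5, Activity 4@5, Activity 5@6: h1:5  h2:5  h3:5  h4:5  h5:6  h6:5 — peak 6.
Total staffer-hours = 31 over 6 hours ⇒ peak ≥ ⌈31/6⌉ = 6, so 6 is optimal.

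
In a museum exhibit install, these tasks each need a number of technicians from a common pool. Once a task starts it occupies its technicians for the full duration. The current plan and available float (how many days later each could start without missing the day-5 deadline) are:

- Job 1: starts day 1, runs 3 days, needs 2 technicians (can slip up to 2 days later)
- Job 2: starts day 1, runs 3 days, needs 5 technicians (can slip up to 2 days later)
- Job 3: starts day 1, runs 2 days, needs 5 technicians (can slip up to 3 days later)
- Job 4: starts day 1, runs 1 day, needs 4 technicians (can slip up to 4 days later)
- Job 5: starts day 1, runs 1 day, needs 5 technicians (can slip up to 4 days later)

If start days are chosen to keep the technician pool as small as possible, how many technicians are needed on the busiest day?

10

Early-start (Job 1@1, Job 2@1, Job 3@1, Job 4@1, Job 5@1) gives peak 21: d1:21  d2:12  d3:7  d4:0  d5:0.
Shift Job 3→4, Job 4→4, Job 5→5.
Schedule Job 1@1, Job 2@1, Job 3@4, Job 4@4, Job 5@5: d1:7  d2:7  d3:7  d4:9  d5:10 — peak 10.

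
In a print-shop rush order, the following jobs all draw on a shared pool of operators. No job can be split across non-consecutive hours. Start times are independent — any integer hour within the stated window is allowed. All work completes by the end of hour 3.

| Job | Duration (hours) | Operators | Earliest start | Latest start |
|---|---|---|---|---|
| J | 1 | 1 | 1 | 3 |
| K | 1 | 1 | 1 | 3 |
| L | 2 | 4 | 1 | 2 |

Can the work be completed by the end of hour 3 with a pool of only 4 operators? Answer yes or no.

yes

Schedule J@1, K@1, L@2: h1:2  h2:4  h3:4 — peak 4 ≤ 4.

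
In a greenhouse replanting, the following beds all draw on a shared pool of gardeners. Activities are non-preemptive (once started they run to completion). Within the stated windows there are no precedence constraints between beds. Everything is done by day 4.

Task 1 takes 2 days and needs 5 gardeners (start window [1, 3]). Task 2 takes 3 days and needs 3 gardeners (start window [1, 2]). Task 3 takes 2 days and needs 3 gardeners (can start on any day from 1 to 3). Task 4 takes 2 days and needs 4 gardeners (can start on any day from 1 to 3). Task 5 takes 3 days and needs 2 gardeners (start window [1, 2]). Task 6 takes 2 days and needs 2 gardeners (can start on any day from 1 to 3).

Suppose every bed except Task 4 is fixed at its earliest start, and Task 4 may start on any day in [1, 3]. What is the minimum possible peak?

15

Task 4@1: d1:19  d2:19  d3:5  d4:0 → peak 19
Task 4@2: d1:15  d2:19  d3:9  d4:0 → peak 19
Task 4@3: d1:15  d2:15  d3:9  d4:4 → peak 15
Best is Task 4@3, peak 15.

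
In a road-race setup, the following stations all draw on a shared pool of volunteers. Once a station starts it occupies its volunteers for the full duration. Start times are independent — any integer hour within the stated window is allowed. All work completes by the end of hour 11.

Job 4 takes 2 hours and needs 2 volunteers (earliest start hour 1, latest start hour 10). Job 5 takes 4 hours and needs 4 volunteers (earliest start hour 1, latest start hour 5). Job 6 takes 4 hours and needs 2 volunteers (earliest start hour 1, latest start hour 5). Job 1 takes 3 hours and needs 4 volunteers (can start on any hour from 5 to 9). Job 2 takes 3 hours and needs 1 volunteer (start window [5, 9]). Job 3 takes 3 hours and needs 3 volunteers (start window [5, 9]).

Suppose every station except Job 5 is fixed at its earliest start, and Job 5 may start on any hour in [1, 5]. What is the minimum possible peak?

Job 5@1: h1:8  h2:8  h3:6  h4:6  h5:8  h6:8  h7:8  h8:0  h9:0  h10:0  h11:0 → peak 8
Job 5@2: h1:4  h2:8  h3:6  h4:6  h5:12  h6:8  h7:8  h8:0  h9:0  h10:0  h11:0 → peak 12
Job 5@3: h1:4  h2:4  h3:6  h4:6  h5:12  h6:12  h7:8  h8:0  h9:0  h10:0  h11:0 → peak 12
Job 5@4: h1:4  h2:4  h3:2  h4:6  h5:12  h6:12  h7:12  h8:0  h9:0  h10:0  h11:0 → peak 12
Job 5@5: h1:4  h2:4  h3:2  h4:2  h5:12  h6:12  h7:12  h8:4  h9:0  h10:0  h11:0 → peak 12
Best is Job 5@1, peak 8.

8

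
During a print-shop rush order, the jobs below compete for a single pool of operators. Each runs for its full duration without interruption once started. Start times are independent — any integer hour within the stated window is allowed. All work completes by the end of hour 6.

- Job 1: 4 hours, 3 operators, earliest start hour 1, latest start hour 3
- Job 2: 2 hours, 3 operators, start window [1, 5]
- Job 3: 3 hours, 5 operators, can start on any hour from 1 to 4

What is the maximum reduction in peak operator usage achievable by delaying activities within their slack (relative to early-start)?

3

Early-start peak: h1:11  h2:11  h3:8  h4:3  h5:0  h6:0 ⇒ 11.
Leveled (Job 1@1, Job 2@1, Job 3@3): h1:6  h2:6  h3:8  h4:8  h5:5  h6:0 ⇒ 8.
Reduction 11 − 8 = 3.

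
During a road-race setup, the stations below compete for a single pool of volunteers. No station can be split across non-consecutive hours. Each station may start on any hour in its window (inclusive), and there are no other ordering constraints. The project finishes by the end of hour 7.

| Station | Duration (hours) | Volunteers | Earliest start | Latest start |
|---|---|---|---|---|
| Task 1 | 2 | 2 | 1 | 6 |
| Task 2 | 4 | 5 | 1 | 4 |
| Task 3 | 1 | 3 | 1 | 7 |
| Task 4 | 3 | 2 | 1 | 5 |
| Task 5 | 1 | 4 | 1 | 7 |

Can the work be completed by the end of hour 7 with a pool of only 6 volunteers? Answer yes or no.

no

The minimum achievable peak is 7; 6 < 7, so no feasible schedule stays within the cap.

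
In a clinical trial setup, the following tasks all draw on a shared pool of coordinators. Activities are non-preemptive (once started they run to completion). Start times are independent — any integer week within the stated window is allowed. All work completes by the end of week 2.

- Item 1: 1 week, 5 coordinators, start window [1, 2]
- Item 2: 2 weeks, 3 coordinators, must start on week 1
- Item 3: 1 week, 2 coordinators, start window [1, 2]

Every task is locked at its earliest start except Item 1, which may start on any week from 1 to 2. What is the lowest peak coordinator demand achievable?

8

Item 1@1: w1:10  w2:3 → peak 10
Item 1@2: w1:5  w2:8 → peak 8
Best is Item 1@2, peak 8.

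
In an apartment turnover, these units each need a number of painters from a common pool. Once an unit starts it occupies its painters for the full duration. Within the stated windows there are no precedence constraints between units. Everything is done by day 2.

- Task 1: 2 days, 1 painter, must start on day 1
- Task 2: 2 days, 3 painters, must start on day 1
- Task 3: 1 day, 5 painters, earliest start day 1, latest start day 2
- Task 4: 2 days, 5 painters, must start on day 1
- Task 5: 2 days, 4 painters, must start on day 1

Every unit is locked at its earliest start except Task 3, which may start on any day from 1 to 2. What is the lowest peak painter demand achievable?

Task 3@1: d1:18  d2:13 → peak 18
Task 3@2: d1:13  d2:18 → peak 18
Best is Task 3@1, peak 18.

18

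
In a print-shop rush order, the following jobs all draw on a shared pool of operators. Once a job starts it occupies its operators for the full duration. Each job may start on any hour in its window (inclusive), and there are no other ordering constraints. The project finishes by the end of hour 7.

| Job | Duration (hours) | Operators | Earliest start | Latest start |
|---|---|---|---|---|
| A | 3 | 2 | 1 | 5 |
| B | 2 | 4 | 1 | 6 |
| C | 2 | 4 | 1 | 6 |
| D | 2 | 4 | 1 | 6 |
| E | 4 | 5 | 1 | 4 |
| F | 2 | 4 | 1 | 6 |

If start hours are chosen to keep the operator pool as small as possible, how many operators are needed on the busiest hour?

10

Early-start (A@1, B@1, C@1, D@1, E@1, F@1) gives peak 23: h1:23  h2:23  h3:7  h4:5  h5:0  h6:0  h7:0.
Shift D→3, E→4, F→5.
Schedule A@1, B@1, C@1, D@3, E@4, F@5: h1:10  h2:10  h3:6  h4:9  h5:9  h6:9  h7:5 — peak 10.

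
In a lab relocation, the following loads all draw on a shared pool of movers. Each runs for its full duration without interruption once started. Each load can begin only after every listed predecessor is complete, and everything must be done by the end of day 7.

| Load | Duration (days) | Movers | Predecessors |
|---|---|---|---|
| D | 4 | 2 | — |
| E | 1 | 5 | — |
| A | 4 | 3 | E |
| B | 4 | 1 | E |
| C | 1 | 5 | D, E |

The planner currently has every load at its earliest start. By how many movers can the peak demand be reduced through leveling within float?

Early-start peak: d1:7  d2:6  d3:6  d4:6  d5:9  d6:0  d7:0 ⇒ 9.
Leveled (D@2, E@1, A@2, B@2, C@6): d1:5  d2:6  d3:6  d4:6  d5:6  d6:5  d7:0 ⇒ 6.
Reduction 9 − 6 = 3.

3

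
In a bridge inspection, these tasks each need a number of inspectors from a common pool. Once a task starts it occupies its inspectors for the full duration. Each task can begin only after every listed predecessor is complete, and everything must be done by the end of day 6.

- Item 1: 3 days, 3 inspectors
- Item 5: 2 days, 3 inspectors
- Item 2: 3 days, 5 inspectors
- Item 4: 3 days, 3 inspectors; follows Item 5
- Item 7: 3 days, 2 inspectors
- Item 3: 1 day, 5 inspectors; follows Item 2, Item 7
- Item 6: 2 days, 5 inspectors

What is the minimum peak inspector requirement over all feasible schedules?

11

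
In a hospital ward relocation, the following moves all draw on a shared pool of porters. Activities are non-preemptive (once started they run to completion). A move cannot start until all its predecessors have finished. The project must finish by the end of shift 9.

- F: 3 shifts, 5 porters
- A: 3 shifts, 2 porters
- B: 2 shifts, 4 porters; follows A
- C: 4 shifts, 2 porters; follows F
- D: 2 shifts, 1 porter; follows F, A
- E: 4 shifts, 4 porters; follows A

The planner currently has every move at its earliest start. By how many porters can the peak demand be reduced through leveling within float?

Early-start peak: s1:7  s2:7  s3:7  s4:11  s5:11  s6:6  s7:6  s8:0  s9:0 ⇒ 11.
Leveled (F@1, A@1, B@4, C@4, D@4, E@6): s1:7  s2:7  s3:7  s4:7  s5:7  s6:6  s7:6  s8:4  s9:4 ⇒ 7.
Reduction 11 − 7 = 4.

4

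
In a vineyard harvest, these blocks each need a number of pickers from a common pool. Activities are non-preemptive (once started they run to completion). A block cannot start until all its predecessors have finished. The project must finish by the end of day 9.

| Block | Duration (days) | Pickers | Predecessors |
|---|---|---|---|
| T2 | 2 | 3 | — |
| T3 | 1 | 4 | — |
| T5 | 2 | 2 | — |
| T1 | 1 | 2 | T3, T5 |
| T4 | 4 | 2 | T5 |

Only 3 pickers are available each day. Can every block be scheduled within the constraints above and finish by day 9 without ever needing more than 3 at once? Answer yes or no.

no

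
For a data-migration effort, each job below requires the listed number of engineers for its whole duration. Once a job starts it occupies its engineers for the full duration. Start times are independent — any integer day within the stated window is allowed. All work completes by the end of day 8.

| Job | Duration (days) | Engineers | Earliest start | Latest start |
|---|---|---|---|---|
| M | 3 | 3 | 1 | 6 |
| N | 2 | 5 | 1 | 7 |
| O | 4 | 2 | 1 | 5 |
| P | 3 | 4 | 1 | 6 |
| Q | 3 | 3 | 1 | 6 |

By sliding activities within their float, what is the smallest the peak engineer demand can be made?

Early-start (M@1, N@1, O@1, P@1, Q@1) gives peak 17: d1:17  d2:17  d3:12  d4:2  d5:0  d6:0  d7:0  d8:0.
Shift N→4, P→6, Q→6.
Schedule M@1, N@4, O@1, P@6, Q@6: d1:5  d2:5  d3:5  d4:7  d5:5  d6:7  d7:7  d8:7 — peak 7.

7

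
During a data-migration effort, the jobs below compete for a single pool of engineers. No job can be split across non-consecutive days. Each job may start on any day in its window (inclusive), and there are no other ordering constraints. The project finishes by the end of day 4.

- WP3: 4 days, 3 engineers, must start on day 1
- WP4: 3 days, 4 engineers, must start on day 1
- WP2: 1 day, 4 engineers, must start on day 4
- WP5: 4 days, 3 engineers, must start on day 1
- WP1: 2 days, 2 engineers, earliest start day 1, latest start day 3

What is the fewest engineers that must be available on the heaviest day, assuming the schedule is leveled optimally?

12

Schedule WP3@1, WP4@1, WP2@4, WP5@1, WP1@1: d1:12  d2:12  d3:10  d4:10 — peak 12.
No arrangement of the 3 feasible schedules does better.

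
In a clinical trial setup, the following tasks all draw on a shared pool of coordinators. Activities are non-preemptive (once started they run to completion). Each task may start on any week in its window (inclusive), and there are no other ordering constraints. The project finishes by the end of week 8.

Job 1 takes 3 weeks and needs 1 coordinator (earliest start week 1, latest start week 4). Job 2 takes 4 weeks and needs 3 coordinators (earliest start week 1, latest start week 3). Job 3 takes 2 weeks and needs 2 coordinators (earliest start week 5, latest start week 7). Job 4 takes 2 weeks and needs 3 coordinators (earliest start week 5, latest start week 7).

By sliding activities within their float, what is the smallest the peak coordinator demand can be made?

4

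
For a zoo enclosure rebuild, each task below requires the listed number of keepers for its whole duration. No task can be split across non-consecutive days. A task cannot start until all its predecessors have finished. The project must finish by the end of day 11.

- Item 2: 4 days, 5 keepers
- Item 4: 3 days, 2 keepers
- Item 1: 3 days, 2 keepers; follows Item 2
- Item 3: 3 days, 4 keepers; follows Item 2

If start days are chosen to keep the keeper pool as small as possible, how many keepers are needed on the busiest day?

Early-start (Item 2@1, Item 4@1, Item 1@5, Item 3@5) gives peak 7: d1:7  d2:7  d3:7  d4:5  d5:6  d6:6  d7:6  d8:0  d9:0  d10:0  d11:0.
Shift Item 4→5, Item 3→8.
Schedule Item 2@1, Item 4@5, Item 1@5, Item 3@8: d1:5  d2:5  d3:5  d4:5  d5:4  d6:4  d7:4  d8:4  d9:4  d10:4  d11:0 — peak 5.

5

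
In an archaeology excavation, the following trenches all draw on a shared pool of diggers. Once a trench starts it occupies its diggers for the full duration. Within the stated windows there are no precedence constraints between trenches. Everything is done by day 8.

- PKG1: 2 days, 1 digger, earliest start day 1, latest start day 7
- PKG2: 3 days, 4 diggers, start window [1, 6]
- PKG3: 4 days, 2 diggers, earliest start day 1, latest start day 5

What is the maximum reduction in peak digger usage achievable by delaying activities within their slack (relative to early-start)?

Early-start peak: d1:7  d2:7  d3:6  d4:2  d5:0  d6:0  d7:0  d8:0 ⇒ 7.
Leveled (PKG1@1, PKG2@5, PKG3@1): d1:3  d2:3  d3:2  d4:2  d5:4  d6:4  d7:4  d8:0 ⇒ 4.
Reduction 7 − 4 = 3.

3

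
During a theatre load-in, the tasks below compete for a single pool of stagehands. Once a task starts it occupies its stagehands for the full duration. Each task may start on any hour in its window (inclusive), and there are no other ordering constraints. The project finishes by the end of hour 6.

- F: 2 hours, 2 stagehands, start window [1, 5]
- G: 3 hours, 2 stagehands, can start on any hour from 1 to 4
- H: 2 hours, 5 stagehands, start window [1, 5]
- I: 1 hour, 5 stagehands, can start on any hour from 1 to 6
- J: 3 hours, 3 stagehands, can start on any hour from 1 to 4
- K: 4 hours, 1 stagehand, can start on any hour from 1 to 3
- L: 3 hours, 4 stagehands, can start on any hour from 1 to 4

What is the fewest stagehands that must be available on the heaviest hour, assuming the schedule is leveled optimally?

Early-start (F@1, G@1, H@1, I@1, J@1, K@1, L@1) gives peak 22: h1:22  h2:17  h3:10  h4:1  h5:0  h6:0.
Shift I→3, J→4, K→3, L→4.
Schedule F@1, G@1, H@1, I@3, J@4, K@3, L@4: h1:9  h2:9  h3:8  h4:8  h5:8  h6:8 — peak 9.
Total stagehand-hours = 50 over 6 hours ⇒ peak ≥ ⌈50/6⌉ = 9, so 9 is optimal.

9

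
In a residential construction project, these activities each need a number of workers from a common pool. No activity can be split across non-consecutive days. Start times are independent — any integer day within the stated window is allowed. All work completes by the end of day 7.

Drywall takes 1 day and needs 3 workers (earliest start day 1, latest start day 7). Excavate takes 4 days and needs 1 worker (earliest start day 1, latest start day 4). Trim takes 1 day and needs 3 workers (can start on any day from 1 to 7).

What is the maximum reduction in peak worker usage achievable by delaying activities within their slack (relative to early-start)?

4

Early-start peak: d1:7  d2:1  d3:1  d4:1  d5:0  d6:0  d7:0 ⇒ 7.
Leveled (Drywall@1, Excavate@2, Trim@6): d1:3  d2:1  d3:1  d4:1  d5:1  d6:3  d7:0 ⇒ 3.
Reduction 7 − 3 = 4.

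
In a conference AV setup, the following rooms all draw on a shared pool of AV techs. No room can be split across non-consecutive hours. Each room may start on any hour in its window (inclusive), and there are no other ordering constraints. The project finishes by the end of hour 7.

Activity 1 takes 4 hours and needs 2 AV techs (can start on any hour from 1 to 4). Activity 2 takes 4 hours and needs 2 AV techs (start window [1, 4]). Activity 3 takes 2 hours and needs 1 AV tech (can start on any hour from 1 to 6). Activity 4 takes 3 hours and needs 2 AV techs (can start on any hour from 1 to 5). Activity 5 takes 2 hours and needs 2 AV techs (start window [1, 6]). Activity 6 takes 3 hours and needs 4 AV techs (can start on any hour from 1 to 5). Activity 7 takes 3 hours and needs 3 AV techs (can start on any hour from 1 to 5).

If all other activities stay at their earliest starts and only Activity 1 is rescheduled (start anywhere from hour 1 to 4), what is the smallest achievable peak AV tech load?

14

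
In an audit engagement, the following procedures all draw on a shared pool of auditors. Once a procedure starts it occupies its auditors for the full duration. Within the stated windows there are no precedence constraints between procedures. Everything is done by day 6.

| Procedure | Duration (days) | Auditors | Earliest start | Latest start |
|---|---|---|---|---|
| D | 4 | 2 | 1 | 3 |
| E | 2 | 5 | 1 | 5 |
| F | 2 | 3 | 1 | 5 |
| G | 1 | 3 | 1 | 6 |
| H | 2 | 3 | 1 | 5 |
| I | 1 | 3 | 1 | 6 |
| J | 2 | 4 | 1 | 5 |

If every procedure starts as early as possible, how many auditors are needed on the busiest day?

23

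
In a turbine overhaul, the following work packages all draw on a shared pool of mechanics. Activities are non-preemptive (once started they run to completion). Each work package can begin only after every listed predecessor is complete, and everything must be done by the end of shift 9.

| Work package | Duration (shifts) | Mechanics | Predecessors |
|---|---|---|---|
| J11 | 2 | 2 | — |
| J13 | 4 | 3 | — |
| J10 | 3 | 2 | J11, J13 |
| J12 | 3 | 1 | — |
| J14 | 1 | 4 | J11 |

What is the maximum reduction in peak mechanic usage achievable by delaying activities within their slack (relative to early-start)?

Early-start peak: s1:6  s2:6  s3:8  s4:3  s5:2  s6:2  s7:2  s8:0  s9:0 ⇒ 8.
Leveled (J11@1, J13@1, J10@5, J12@3, J14@8): s1:5  s2:5  s3:4  s4:4  s5:3  s6:2  s7:2  s8:4  s9:0 ⇒ 5.
Reduction 8 − 5 = 3.

3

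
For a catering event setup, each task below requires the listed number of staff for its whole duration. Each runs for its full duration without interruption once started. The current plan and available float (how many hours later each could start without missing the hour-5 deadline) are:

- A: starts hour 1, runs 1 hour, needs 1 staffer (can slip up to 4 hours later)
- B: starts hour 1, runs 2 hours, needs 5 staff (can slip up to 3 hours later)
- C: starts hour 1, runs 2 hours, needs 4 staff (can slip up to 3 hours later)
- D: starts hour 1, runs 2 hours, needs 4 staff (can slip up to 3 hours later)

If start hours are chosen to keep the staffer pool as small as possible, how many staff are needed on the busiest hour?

Early-start (A@1, B@1, C@1, D@1) gives peak 14: h1:14  h2:13  h3:0  h4:0  h5:0.
Shift C→3, D→3.
Schedule A@1, B@1, C@3, D@3: h1:6  h2:5  h3:8  h4:8  h5:0 — peak 8.

8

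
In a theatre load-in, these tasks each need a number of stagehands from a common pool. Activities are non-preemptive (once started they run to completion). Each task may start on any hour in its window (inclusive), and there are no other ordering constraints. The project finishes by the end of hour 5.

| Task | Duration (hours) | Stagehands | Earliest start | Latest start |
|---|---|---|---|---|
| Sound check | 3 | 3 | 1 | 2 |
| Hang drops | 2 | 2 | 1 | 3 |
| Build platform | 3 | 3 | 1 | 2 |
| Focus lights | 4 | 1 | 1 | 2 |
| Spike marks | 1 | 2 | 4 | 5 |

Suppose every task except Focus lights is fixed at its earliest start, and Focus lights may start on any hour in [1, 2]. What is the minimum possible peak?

Focus lights@1: h1:9  h2:9  h3:7  h4:3  h5:0 → peak 9
Focus lights@2: h1:8  h2:9  h3:7  h4:3  h5:1 → peak 9
Best is Focus lights@1, peak 9.

9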